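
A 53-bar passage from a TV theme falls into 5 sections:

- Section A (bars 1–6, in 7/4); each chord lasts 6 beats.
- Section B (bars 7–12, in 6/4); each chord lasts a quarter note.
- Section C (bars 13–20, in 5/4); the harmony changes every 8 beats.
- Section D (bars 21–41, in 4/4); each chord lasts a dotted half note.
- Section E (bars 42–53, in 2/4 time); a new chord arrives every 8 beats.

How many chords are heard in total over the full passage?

79 chords

A has 42 beats and chords last 6 each, so 7 chords.
B has 36 beats and chords last 1 each, so 36 chords.
C has 40 beats and chords last 8 each, so 5 chords.
D has 84 beats and chords last 3 each, so 28 chords.
E has 24 beats and chords last 8 each, so 3 chords.
Total: 7 + 36 + 5 + 28 + 3 = 79.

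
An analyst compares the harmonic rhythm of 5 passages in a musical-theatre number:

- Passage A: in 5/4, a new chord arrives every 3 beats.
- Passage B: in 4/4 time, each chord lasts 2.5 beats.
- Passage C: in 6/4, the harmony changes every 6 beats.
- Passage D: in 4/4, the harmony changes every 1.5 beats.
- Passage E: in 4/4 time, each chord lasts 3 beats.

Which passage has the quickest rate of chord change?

Passage D

A: each chord is 3 beats in 5/4, so 5/3 per bar.
B: each chord is 2.5 beats in 4/4, so 1.6 per bar.
C: each chord is 6 beats in 6/4, so 1 per bar.
D: each chord is 1.5 beats in 4/4, so 8/3 per bar.
E: each chord is 3 beats in 4/4, so 4/3 per bar.
Fastest is D at 8/3 chords/bar.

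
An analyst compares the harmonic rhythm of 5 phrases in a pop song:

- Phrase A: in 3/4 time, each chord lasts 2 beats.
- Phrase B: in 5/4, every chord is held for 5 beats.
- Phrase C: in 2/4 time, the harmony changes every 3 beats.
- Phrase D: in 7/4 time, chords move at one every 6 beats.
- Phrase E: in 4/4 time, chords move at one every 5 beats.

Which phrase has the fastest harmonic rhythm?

Phrase A

A: 3 beats/bar ÷ 2 beats/chord = 1.5 chords/bar.
B: 5 beats/bar ÷ 5 beats/chord = 1 chord/bar.
C: 2 beats/bar ÷ 3 beats/chord = 2/3 chords/bar.
D: 7 beats/bar ÷ 6 beats/chord = 7/6 chords/bar.
E: 4 beats/bar ÷ 5 beats/chord = 0.8 chords/bar.
Fastest is A at 1.5 chords/bar.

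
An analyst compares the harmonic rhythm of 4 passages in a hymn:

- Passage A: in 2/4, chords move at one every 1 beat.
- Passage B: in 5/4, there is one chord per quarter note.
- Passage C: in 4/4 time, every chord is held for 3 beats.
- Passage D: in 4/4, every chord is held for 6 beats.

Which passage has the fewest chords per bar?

Passage D

A: 2/1 = 2 chords/bar.
B: 5/1 = 5 chords/bar.
C: 4/3 = 4/3 chords/bar.
D: 4/6 = 2/3 chords/bar.
Slowest is D at 2/3 chords/bar.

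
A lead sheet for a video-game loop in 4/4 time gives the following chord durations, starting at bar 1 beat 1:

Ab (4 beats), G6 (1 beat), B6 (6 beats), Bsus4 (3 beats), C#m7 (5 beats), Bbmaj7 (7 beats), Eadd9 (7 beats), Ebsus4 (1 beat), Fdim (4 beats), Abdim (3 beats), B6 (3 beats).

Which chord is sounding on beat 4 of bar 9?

Fdim

Beat 4 of bar 9 is beat (9−1)×4 + 4 = 36 overall.
Running totals: Ab ends at 4, G6 ends at 5, B6 ends at 11, Bsus4 ends at 14, C#m7 ends at 19, Bbmaj7 ends at 26, Eadd9 ends at 33, Ebsus4 ends at 34, Fdim ends at 38.
Beat 36 falls within Fdim.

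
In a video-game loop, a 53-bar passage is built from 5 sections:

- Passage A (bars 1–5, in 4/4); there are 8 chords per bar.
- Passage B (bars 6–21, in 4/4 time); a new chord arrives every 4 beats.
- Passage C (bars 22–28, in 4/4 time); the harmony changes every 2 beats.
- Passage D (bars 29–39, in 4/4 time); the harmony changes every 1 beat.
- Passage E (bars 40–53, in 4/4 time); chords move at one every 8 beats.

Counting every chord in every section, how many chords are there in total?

121 chords

A: 5 bars × 4 beats = 20 beats; 0.5 beats/chord → 40 chords.
B: 16 bars × 4 beats = 64 beats; 4 beats/chord → 16 chords.
C: 7 bars × 4 beats = 28 beats; 2 beats/chord → 14 chords.
D: 11 bars × 4 beats = 44 beats; 1 beat/chord → 44 chords.
E: 14 bars × 4 beats = 56 beats; 8 beats/chord → 7 chords.
Total: 40 + 16 + 14 + 44 + 7 = 121.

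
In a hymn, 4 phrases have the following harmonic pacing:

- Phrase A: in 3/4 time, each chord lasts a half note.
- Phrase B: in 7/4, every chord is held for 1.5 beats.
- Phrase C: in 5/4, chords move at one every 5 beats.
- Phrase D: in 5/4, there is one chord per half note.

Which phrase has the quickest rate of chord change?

A: 3 beats/bar ÷ 2 beats/chord = 1.5 chords/bar.
B: 7 beats/bar ÷ 1.5 beats/chord = 14/3 chords/bar.
C: 5 beats/bar ÷ 5 beats/chord = 1 chord/bar.
D: 5 beats/bar ÷ 2 beats/chord = 2.5 chords/bar.
Fastest is B at 14/3 chords/bar.

Phrase B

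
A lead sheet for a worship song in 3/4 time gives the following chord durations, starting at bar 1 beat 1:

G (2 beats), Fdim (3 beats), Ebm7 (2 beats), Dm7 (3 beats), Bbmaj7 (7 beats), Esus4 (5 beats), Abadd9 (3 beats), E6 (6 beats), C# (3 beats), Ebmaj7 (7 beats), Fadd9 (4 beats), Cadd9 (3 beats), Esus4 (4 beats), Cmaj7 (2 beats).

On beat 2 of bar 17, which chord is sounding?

Beat 2 of bar 17 is beat (17−1)×3 + 2 = 50 overall.
Running totals: G ends at 2, Fdim ends at 5, Ebm7 ends at 7, Dm7 ends at 10, Bbmaj7 ends at 17, Esus4 ends at 22, Abadd9 ends at 25, E6 ends at 31, C# ends at 34, Ebmaj7 ends at 41, Fadd9 ends at 45, Cadd9 ends at 48, Esus4 ends at 52.
Beat 50 falls within Esus4.

Esus4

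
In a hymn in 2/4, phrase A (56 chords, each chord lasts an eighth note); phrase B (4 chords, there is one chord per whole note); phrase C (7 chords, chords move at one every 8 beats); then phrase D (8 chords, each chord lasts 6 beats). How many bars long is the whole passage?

A: 56 × 0.5 = 28 beats = 14 bars.
B: 4 × 4 = 16 beats = 8 bars.
C: 7 × 8 = 56 beats = 28 bars.
D: 8 × 6 = 48 beats = 24 bars.
Total: 14 + 8 + 28 + 24 = 74 bars.

74 bars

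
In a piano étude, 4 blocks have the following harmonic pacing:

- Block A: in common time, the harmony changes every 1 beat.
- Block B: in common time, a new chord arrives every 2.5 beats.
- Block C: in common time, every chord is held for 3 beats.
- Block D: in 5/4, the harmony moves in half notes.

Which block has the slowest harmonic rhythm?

A: 4/1 = 4 chords/bar.
B: 4/2.5 = 1.6 chords/bar.
C: 4/3 = 4/3 chords/bar.
D: 5/2 = 2.5 chords/bar.
Slowest is C at 4/3 chords/bar.

Block C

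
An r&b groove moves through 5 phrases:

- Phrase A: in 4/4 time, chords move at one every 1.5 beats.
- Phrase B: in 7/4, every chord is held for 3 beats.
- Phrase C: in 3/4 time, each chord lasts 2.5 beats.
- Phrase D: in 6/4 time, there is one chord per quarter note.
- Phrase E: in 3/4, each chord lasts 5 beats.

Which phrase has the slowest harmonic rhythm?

A: each chord is 1.5 beats in 4/4, so 8/3 per bar.
B: each chord is 3 beats in 7/4, so 7/3 per bar.
C: each chord is 2.5 beats in 3/4, so 1.2 per bar.
D: each chord is 1 beat in 6/4, so 6 per bar.
E: each chord is 5 beats in 3/4, so 0.6 per bar.
Slowest is E at 0.6 chords/bar.

Phrase E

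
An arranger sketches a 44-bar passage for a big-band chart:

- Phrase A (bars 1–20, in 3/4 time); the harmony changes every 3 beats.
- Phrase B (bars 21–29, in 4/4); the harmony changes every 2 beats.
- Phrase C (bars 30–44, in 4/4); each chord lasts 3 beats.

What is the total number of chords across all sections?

58 chords

A has 60 beats and chords last 3 each, so 20 chords.
B has 36 beats and chords last 2 each, so 18 chords.
C has 60 beats and chords last 3 each, so 20 chords.
Total: 20 + 18 + 20 = 58.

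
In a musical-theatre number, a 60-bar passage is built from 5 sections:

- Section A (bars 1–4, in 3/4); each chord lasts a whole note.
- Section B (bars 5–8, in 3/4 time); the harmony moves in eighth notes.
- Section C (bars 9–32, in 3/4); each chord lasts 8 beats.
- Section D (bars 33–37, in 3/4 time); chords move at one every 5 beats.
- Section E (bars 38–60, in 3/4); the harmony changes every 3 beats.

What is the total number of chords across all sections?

A: 4·3 = 12 beats, 12/4 = 3 chords.
B: 4·3 = 12 beats, 12/0.5 = 24 chords.
C: 24·3 = 72 beats, 72/8 = 9 chords.
D: 5·3 = 15 beats, 15/5 = 3 chords.
E: 23·3 = 69 beats, 69/3 = 23 chords.
Total: 3 + 24 + 9 + 3 + 23 = 62.

62 chords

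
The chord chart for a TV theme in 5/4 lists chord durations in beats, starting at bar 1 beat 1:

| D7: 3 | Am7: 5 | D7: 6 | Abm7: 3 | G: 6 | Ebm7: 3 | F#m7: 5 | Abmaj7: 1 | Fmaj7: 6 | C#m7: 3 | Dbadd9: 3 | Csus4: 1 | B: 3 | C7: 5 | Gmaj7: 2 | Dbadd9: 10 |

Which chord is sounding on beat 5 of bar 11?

Gmaj7

Beat 5 of bar 11 is beat (11−1)×5 + 5 = 55 overall.
Running totals: D7 ends at 3, Am7 ends at 8, D7 ends at 14, Abm7 ends at 17, G ends at 23, Ebm7 ends at 26, F#m7 ends at 31, Abmaj7 ends at 32, Fmaj7 ends at 38, C#m7 ends at 41, Dbadd9 ends at 44, Csus4 ends at 45, B ends at 48, C7 ends at 53, Gmaj7 ends at 55.
Beat 55 falls within Gmaj7.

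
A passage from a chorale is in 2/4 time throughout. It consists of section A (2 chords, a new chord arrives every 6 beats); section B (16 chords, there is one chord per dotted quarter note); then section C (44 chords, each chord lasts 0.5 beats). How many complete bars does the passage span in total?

A: 2 × 6 = 12 beats = 6 bars.
B: 16 × 1.5 = 24 beats = 12 bars.
C: 44 × 0.5 = 22 beats = 11 bars.
Total: 6 + 12 + 11 = 29 bars.

29 bars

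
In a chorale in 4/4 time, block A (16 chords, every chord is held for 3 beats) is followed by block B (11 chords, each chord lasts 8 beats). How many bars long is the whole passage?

A: 16 × 3 = 48 beats = 12 bars.
B: 11 × 8 = 88 beats = 22 bars.
Total: 12 + 22 = 34 bars.

34 bars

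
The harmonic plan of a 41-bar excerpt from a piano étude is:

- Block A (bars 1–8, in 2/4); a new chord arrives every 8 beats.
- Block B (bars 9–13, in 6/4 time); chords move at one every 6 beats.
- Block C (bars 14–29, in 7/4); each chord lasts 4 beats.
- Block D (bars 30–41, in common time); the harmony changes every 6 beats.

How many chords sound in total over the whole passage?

43 chords

A: 8 bars × 2 beats = 16 beats; 8 beats/chord → 2 chords.
B: 5 bars × 6 beats = 30 beats; 6 beats/chord → 5 chords.
C: 16 bars × 7 beats = 112 beats; 4 beats/chord → 28 chords.
D: 12 bars × 4 beats = 48 beats; 6 beats/chord → 8 chords.
Total: 2 + 5 + 28 + 8 = 43.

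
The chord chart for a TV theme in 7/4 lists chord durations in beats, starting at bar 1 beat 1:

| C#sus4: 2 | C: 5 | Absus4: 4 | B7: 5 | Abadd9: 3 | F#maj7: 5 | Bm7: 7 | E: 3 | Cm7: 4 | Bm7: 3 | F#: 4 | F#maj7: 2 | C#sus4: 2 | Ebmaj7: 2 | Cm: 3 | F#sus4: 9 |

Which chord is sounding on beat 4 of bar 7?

Beat 4 of bar 7 is beat (7−1)×7 + 4 = 46 overall.
Running totals: C#sus4 ends at 2, C ends at 7, Absus4 ends at 11, B7 ends at 16, Abadd9 ends at 19, F#maj7 ends at 24, Bm7 ends at 31, E ends at 34, Cm7 ends at 38, Bm7 ends at 41, F# ends at 45, F#maj7 ends at 47.
Beat 46 falls within F#maj7.

F#maj7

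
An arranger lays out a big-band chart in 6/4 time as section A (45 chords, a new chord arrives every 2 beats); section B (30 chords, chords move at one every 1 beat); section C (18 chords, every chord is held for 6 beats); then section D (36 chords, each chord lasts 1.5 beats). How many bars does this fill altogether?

A: 45 × 2 = 90 beats = 15 bars.
B: 30 × 1 = 30 beats = 5 bars.
C: 18 × 6 = 108 beats = 18 bars.
D: 36 × 1.5 = 54 beats = 9 bars.
Total: 15 + 5 + 18 + 9 = 47 bars.

47 bars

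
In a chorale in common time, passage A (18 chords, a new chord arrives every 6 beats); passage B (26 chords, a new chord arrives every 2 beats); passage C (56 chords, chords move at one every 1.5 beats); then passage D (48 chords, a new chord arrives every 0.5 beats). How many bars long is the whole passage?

67 bars

A: 18 × 6 = 108 beats = 27 bars.
B: 26 × 2 = 52 beats = 13 bars.
C: 56 × 1.5 = 84 beats = 21 bars.
D: 48 × 0.5 = 24 beats = 6 bars.
Total: 27 + 13 + 21 + 6 = 67 bars.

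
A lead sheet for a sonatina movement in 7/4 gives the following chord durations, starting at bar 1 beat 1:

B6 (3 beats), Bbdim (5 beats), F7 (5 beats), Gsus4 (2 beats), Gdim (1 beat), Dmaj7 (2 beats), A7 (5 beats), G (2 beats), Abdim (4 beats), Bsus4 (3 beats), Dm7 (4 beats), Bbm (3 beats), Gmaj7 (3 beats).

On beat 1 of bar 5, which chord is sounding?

Abdim

Beat 1 of bar 5 is beat (5−1)×7 + 1 = 29 overall.
Running totals: B6 ends at 3, Bbdim ends at 8, F7 ends at 13, Gsus4 ends at 15, Gdim ends at 16, Dmaj7 ends at 18, A7 ends at 23, G ends at 25, Abdim ends at 29.
Beat 29 falls within Abdim.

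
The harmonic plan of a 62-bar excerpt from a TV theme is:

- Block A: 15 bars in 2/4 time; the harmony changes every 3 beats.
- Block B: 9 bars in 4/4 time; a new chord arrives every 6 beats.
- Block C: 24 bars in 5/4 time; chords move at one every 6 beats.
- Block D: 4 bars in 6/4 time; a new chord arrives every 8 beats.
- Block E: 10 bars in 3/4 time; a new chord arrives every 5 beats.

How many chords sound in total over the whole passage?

45 chords

A: 15 bars × 2 beats = 30 beats; 3 beats/chord → 10 chords.
B: 9 bars × 4 beats = 36 beats; 6 beats/chord → 6 chords.
C: 24 bars × 5 beats = 120 beats; 6 beats/chord → 20 chords.
D: 4 bars × 6 beats = 24 beats; 8 beats/chord → 3 chords.
E: 10 bars × 3 beats = 30 beats; 5 beats/chord → 6 chords.
Total: 10 + 6 + 20 + 3 + 6 = 45.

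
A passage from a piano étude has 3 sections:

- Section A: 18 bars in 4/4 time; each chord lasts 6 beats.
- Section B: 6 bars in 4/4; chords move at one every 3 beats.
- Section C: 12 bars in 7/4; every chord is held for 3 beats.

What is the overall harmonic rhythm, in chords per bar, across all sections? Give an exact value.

4/3 chords per bar

A: 18 bars of 4 beats is 72 beats; at 6 beats each that's 12 chords.
B: 6 bars of 4 beats is 24 beats; at 3 beats each that's 8 chords.
C: 12 bars of 7 beats is 84 beats; at 3 beats each that's 28 chords.
Overall: 48 chords over 36 bars → 48/36 = 4/3 chords per bar.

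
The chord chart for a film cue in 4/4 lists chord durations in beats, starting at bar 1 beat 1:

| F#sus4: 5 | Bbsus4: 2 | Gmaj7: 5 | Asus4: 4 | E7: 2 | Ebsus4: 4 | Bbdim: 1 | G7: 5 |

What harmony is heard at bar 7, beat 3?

Beat 3 of bar 7 is beat (7−1)×4 + 3 = 27 overall.
Running totals: F#sus4 ends at 5, Bbsus4 ends at 7, Gmaj7 ends at 12, Asus4 ends at 16, E7 ends at 18, Ebsus4 ends at 22, Bbdim ends at 23, G7 ends at 28.
Beat 27 falls within G7.

G7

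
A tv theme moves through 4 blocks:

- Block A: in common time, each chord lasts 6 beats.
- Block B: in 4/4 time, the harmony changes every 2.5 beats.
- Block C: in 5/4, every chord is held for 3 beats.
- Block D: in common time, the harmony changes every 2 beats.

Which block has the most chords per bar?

A: 4 beats/bar ÷ 6 beats/chord = 2/3 chords/bar.
B: 4 beats/bar ÷ 2.5 beats/chord = 1.6 chords/bar.
C: 5 beats/bar ÷ 3 beats/chord = 5/3 chords/bar.
D: 4 beats/bar ÷ 2 beats/chord = 2 chords/bar.
Fastest is D at 2 chords/bar.

Block D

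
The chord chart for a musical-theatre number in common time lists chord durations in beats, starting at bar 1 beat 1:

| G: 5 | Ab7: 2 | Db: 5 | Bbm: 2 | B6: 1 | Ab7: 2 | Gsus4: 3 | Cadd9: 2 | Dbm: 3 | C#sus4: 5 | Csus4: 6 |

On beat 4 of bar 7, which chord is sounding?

Beat 4 of bar 7 is beat (7−1)×4 + 4 = 28 overall.
Running totals: G ends at 5, Ab7 ends at 7, Db ends at 12, Bbm ends at 14, B6 ends at 15, Ab7 ends at 17, Gsus4 ends at 20, Cadd9 ends at 22, Dbm ends at 25, C#sus4 ends at 30.
Beat 28 falls within C#sus4.

C#sus4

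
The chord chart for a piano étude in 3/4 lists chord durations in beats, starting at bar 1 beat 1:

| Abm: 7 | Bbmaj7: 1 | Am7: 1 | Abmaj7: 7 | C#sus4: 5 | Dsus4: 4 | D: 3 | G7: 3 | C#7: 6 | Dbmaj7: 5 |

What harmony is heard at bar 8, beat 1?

Beat 1 of bar 8 is beat (8−1)×3 + 1 = 22 overall.
Running totals: Abm ends at 7, Bbmaj7 ends at 8, Am7 ends at 9, Abmaj7 ends at 16, C#sus4 ends at 21, Dsus4 ends at 25.
Beat 22 falls within Dsus4.

Dsus4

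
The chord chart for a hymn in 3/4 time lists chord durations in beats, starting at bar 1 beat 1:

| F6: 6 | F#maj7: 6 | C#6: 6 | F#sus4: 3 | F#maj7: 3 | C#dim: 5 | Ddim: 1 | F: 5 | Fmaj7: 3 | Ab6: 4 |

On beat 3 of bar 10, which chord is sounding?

Beat 3 of bar 10 is beat (10−1)×3 + 3 = 30 overall.
Running totals: F6 ends at 6, F#maj7 ends at 12, C#6 ends at 18, F#sus4 ends at 21, F#maj7 ends at 24, C#dim ends at 29, Ddim ends at 30.
Beat 30 falls within Ddim.

Ddim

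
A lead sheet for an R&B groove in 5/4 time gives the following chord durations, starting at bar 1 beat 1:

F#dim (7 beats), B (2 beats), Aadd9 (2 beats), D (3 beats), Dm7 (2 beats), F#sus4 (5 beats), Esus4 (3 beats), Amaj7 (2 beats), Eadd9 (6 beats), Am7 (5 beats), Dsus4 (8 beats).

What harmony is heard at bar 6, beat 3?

Eadd9

Beat 3 of bar 6 is beat (6−1)×5 + 3 = 28 overall.
Running totals: F#dim ends at 7, B ends at 9, Aadd9 ends at 11, D ends at 14, Dm7 ends at 16, F#sus4 ends at 21, Esus4 ends at 24, Amaj7 ends at 26, Eadd9 ends at 32.
Beat 28 falls within Eadd9.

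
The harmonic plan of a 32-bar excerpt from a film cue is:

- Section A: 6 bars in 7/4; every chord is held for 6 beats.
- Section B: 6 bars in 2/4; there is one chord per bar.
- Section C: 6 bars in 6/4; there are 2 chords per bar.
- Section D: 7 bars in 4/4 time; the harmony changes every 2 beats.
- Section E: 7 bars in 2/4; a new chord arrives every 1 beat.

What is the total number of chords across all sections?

A: 6 bars × 7 beats = 42 beats; 6 beats/chord → 7 chords.
B: 6 bars × 2 beats = 12 beats; 2 beats/chord → 6 chords.
C: 6 bars × 6 beats = 36 beats; 3 beats/chord → 12 chords.
D: 7 bars × 4 beats = 28 beats; 2 beats/chord → 14 chords.
E: 7 bars × 2 beats = 14 beats; 1 beat/chord → 14 chords.
Total: 7 + 6 + 12 + 14 + 14 = 53.

53 chords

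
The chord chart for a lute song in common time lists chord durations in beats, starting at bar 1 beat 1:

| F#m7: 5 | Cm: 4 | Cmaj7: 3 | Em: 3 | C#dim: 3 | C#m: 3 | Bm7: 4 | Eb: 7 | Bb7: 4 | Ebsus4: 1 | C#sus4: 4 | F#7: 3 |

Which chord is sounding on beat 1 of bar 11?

C#sus4

Beat 1 of bar 11 is beat (11−1)×4 + 1 = 41 overall.
Running totals: F#m7 ends at 5, Cm ends at 9, Cmaj7 ends at 12, Em ends at 15, C#dim ends at 18, C#m ends at 21, Bm7 ends at 25, Eb ends at 32, Bb7 ends at 36, Ebsus4 ends at 37, C#sus4 ends at 41.
Beat 41 falls within C#sus4.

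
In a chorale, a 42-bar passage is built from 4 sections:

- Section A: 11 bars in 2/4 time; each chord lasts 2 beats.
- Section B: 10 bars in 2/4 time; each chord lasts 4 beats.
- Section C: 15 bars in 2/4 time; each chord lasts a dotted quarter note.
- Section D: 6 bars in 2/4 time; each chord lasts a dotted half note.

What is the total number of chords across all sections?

A: 11·2 = 22 beats, 22/2 = 11 chords.
B: 10·2 = 20 beats, 20/4 = 5 chords.
C: 15·2 = 30 beats, 30/1.5 = 20 chords.
D: 6·2 = 12 beats, 12/3 = 4 chords.
Total: 11 + 5 + 20 + 4 = 40.

40 chords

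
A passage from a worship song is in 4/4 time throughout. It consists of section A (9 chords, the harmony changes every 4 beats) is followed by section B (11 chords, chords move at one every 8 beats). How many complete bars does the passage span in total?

31 bars

A: 9 × 4 = 36 beats = 9 bars.
B: 11 × 8 = 88 beats = 22 bars.
Total: 9 + 22 = 31 bars.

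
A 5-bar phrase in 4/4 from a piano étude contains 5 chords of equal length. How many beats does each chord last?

5 bars × 4 beats/bar = 20 beats total.
20 beats ÷ 5 chords = 4 beats per chord.
(That is a whole note.)

4 beats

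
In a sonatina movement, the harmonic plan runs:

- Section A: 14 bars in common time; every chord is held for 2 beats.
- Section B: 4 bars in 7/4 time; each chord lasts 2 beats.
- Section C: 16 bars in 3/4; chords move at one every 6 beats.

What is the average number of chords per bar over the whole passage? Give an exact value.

25/17 chords per bar

A: 14 × 4 = 56 beats ÷ 2 = 28 chords.
B: 4 × 7 = 28 beats ÷ 2 = 14 chords.
C: 16 × 3 = 48 beats ÷ 6 = 8 chords.
Overall: 50 chords over 34 bars → 50/34 = 25/17 chords per bar.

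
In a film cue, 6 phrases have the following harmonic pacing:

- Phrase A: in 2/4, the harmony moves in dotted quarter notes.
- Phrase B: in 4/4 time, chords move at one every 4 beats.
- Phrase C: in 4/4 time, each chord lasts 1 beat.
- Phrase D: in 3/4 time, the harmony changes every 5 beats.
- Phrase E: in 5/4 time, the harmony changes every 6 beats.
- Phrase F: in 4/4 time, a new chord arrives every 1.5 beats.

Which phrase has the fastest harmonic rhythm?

A: 2/1.5 = 4/3 chords/bar.
B: 4/4 = 1 chord/bar.
C: 4/1 = 4 chords/bar.
D: 3/5 = 0.6 chords/bar.
E: 5/6 = 5/6 chords/bar.
F: 4/1.5 = 8/3 chords/bar.
Fastest is C at 4 chords/bar.

Phrase C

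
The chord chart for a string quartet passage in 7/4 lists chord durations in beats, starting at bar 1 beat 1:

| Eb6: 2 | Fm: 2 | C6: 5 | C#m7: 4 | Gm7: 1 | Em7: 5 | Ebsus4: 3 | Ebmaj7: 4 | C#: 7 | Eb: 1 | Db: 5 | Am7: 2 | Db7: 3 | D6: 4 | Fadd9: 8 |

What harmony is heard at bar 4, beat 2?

Beat 2 of bar 4 is beat (4−1)×7 + 2 = 23 overall.
Running totals: Eb6 ends at 2, Fm ends at 4, C6 ends at 9, C#m7 ends at 13, Gm7 ends at 14, Em7 ends at 19, Ebsus4 ends at 22, Ebmaj7 ends at 26.
Beat 23 falls within Ebmaj7.

Ebmaj7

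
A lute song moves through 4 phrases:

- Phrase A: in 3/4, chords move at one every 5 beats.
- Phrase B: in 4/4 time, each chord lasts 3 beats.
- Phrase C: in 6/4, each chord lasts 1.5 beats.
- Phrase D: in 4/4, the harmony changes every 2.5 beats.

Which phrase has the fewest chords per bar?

A: 3 beats/bar ÷ 5 beats/chord = 0.6 chords/bar.
B: 4 beats/bar ÷ 3 beats/chord = 4/3 chords/bar.
C: 6 beats/bar ÷ 1.5 beats/chord = 4 chords/bar.
D: 4 beats/bar ÷ 2.5 beats/chord = 1.6 chords/bar.
Slowest is A at 0.6 chords/bar.

Phrase A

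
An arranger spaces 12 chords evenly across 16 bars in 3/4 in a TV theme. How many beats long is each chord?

16 bars × 3 beats/bar = 48 beats total.
48 beats ÷ 12 chords = 4 beats per chord.
(That is a whole note.)

4 beats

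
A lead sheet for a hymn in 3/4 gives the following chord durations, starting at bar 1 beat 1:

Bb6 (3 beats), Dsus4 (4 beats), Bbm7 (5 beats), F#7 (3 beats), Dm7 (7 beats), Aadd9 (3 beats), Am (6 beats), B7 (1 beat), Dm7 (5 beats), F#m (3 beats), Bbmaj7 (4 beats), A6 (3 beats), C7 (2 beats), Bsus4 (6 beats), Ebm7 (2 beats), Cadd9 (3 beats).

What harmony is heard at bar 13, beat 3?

Beat 3 of bar 13 is beat (13−1)×3 + 3 = 39 overall.
Running totals: Bb6 ends at 3, Dsus4 ends at 7, Bbm7 ends at 12, F#7 ends at 15, Dm7 ends at 22, Aadd9 ends at 25, Am ends at 31, B7 ends at 32, Dm7 ends at 37, F#m ends at 40.
Beat 39 falls within F#m.

F#m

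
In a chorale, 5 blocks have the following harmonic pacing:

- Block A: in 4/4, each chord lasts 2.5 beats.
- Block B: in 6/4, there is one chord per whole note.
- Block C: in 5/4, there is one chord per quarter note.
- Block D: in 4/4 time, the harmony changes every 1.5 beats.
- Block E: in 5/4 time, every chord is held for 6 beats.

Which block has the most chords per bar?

A: 4/2.5 = 1.6 chords/bar.
B: 6/4 = 1.5 chords/bar.
C: 5/1 = 5 chords/bar.
D: 4/1.5 = 8/3 chords/bar.
E: 5/6 = 5/6 chords/bar.
Fastest is C at 5 chords/bar.

Block C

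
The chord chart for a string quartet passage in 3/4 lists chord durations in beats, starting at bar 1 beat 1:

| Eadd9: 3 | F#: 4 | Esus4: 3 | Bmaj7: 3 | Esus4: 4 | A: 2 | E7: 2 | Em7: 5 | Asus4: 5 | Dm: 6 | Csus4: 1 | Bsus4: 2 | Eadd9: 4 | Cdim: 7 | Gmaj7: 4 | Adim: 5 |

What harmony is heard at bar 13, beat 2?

Csus4

Beat 2 of bar 13 is beat (13−1)×3 + 2 = 38 overall.
Running totals: Eadd9 ends at 3, F# ends at 7, Esus4 ends at 10, Bmaj7 ends at 13, Esus4 ends at 17, A ends at 19, E7 ends at 21, Em7 ends at 26, Asus4 ends at 31, Dm ends at 37, Csus4 ends at 38.
Beat 38 falls within Csus4.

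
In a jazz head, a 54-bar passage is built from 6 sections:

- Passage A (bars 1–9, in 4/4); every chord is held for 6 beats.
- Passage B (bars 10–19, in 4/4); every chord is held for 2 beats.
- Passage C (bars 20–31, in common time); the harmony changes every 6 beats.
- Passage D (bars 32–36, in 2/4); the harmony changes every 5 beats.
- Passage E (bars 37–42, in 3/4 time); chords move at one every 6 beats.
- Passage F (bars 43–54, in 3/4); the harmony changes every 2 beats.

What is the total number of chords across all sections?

A: 9 bars × 4 beats = 36 beats; 6 beats/chord → 6 chords.
B: 10 bars × 4 beats = 40 beats; 2 beats/chord → 20 chords.
C: 12 bars × 4 beats = 48 beats; 6 beats/chord → 8 chords.
D: 5 bars × 2 beats = 10 beats; 5 beats/chord → 2 chords.
E: 6 bars × 3 beats = 18 beats; 6 beats/chord → 3 chords.
F: 12 bars × 3 beats = 36 beats; 2 beats/chord → 18 chords.
Total: 6 + 20 + 8 + 2 + 3 + 18 = 57.

57 chords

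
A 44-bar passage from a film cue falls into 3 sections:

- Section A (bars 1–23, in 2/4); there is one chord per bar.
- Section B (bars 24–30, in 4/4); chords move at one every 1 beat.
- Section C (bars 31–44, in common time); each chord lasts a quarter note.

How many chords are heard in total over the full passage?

107 chords

A: 23·2 = 46 beats, 46/2 = 23 chords.
B: 7·4 = 28 beats, 28/1 = 28 chords.
C: 14·4 = 56 beats, 56/1 = 56 chords.
Total: 23 + 28 + 56 = 107.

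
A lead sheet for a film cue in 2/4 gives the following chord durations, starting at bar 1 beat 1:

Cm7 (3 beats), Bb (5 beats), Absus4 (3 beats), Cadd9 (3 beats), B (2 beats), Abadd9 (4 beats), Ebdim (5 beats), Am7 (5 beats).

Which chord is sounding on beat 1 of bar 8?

Beat 1 of bar 8 is beat (8−1)×2 + 1 = 15 overall.
Running totals: Cm7 ends at 3, Bb ends at 8, Absus4 ends at 11, Cadd9 ends at 14, B ends at 16.
Beat 15 falls within B.

B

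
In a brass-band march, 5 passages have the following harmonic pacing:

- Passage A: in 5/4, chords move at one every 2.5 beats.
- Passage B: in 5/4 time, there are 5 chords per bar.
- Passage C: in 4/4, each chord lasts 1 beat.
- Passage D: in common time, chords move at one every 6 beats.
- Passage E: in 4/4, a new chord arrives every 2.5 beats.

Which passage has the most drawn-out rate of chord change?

Passage D

A: 5 beats/bar ÷ 2.5 beats/chord = 2 chords/bar.
B: 5 beats/bar ÷ 1 beat/chord = 5 chords/bar.
C: 4 beats/bar ÷ 1 beat/chord = 4 chords/bar.
D: 4 beats/bar ÷ 6 beats/chord = 2/3 chords/bar.
E: 4 beats/bar ÷ 2.5 beats/chord = 1.6 chords/bar.
Slowest is D at 2/3 chords/bar.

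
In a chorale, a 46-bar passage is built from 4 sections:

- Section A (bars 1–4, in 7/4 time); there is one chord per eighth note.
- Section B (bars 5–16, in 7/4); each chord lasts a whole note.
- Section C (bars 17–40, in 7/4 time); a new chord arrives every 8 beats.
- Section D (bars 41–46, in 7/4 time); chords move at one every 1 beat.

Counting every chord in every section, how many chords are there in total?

140 chords

A: 4 bars × 7 beats = 28 beats; 0.5 beats/chord → 56 chords.
B: 12 bars × 7 beats = 84 beats; 4 beats/chord → 21 chords.
C: 24 bars × 7 beats = 168 beats; 8 beats/chord → 21 chords.
D: 6 bars × 7 beats = 42 beats; 1 beat/chord → 42 chords.
Total: 56 + 21 + 21 + 42 = 140.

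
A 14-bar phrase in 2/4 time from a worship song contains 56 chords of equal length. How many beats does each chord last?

14 bars × 2 beats/bar = 28 beats total.
28 beats ÷ 56 chords = 0.5 beats per chord.
(That is an eighth note.)

0.5 beats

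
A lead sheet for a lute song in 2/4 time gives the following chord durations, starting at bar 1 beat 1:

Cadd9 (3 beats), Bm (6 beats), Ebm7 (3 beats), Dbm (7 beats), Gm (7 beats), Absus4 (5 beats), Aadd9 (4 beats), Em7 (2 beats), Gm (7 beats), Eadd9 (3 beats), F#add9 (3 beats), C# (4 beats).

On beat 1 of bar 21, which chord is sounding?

Beat 1 of bar 21 is beat (21−1)×2 + 1 = 41 overall.
Running totals: Cadd9 ends at 3, Bm ends at 9, Ebm7 ends at 12, Dbm ends at 19, Gm ends at 26, Absus4 ends at 31, Aadd9 ends at 35, Em7 ends at 37, Gm ends at 44.
Beat 41 falls within Gm.

Gm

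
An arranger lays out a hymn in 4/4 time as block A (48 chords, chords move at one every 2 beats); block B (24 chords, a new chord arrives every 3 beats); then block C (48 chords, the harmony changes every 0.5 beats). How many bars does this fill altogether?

48 bars

A: 48 × 2 = 96 beats = 24 bars.
B: 24 × 3 = 72 beats = 18 bars.
C: 48 × 0.5 = 24 beats = 6 bars.
Total: 24 + 18 + 6 = 48 bars.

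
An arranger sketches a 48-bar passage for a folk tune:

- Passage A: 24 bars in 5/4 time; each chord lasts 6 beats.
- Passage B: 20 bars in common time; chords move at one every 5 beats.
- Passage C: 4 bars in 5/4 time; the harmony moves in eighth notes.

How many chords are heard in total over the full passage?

A: 24 bars × 5 beats = 120 beats; 6 beats/chord → 20 chords.
B: 20 bars × 4 beats = 80 beats; 5 beats/chord → 16 chords.
C: 4 bars × 5 beats = 20 beats; 0.5 beats/chord → 40 chords.
Total: 20 + 16 + 40 = 76.

76 chords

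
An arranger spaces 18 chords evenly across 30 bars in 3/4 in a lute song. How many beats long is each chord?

30 bars × 3 beats/bar = 90 beats total.
90 beats ÷ 18 chords = 5 beats per chord.

5 beats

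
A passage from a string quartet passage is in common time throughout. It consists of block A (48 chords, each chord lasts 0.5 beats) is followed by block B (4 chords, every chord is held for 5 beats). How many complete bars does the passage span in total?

11 bars

A: 48 × 0.5 = 24 beats = 6 bars.
B: 4 × 5 = 20 beats = 5 bars.
Total: 6 + 5 = 11 bars.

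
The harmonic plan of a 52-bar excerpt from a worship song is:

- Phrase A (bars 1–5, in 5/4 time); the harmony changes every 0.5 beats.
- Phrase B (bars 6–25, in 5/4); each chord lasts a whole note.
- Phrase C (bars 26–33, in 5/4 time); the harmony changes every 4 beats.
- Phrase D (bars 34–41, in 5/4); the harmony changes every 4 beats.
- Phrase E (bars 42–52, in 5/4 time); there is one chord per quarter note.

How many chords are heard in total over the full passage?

A: 5·5 = 25 beats, 25/0.5 = 50 chords.
B: 20·5 = 100 beats, 100/4 = 25 chords.
C: 8·5 = 40 beats, 40/4 = 10 chords.
D: 8·5 = 40 beats, 40/4 = 10 chords.
E: 11·5 = 55 beats, 55/1 = 55 chords.
Total: 50 + 25 + 10 + 10 + 55 = 150.

150 chords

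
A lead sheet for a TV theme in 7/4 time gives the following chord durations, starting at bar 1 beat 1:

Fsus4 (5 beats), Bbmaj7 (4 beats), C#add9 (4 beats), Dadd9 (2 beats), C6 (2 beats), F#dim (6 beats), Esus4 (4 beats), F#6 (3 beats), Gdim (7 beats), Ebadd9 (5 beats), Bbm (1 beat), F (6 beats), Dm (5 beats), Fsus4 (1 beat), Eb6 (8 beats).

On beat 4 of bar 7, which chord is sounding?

F

Beat 4 of bar 7 is beat (7−1)×7 + 4 = 46 overall.
Running totals: Fsus4 ends at 5, Bbmaj7 ends at 9, C#add9 ends at 13, Dadd9 ends at 15, C6 ends at 17, F#dim ends at 23, Esus4 ends at 27, F#6 ends at 30, Gdim ends at 37, Ebadd9 ends at 42, Bbm ends at 43, F ends at 49.
Beat 46 falls within F.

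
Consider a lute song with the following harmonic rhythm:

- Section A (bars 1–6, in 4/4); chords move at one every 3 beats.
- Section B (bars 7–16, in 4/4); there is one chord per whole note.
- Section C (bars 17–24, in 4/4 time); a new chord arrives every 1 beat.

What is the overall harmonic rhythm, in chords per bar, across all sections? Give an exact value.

A: 6 bars of 4 beats is 24 beats; at 3 beats each that's 8 chords.
B: 10 bars of 4 beats is 40 beats; at 4 beats each that's 10 chords.
C: 8 bars of 4 beats is 32 beats; at 1 beat each that's 32 chords.
Overall: 50 chords over 24 bars → 50/24 = 25/12 chords per bar.

25/12 chords per bar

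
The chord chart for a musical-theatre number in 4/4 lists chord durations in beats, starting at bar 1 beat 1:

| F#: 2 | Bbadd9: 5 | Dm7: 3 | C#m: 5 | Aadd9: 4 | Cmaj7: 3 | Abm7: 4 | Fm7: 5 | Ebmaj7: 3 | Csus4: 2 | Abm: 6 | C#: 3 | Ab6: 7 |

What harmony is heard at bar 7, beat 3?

Fm7

Beat 3 of bar 7 is beat (7−1)×4 + 3 = 27 overall.
Running totals: F# ends at 2, Bbadd9 ends at 7, Dm7 ends at 10, C#m ends at 15, Aadd9 ends at 19, Cmaj7 ends at 22, Abm7 ends at 26, Fm7 ends at 31.
Beat 27 falls within Fm7.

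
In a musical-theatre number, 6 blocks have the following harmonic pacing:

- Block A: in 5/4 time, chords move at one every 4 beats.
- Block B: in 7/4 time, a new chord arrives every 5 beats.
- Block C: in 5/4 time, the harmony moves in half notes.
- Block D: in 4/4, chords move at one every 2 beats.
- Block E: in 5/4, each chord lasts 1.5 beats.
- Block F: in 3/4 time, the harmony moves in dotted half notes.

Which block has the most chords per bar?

A: each chord is 4 beats in 5/4, so 1.25 per bar.
B: each chord is 5 beats in 7/4, so 1.4 per bar.
C: each chord is 2 beats in 5/4, so 2.5 per bar.
D: each chord is 2 beats in 4/4, so 2 per bar.
E: each chord is 1.5 beats in 5/4, so 10/3 per bar.
F: each chord is 3 beats in 3/4, so 1 per bar.
Fastest is E at 10/3 chords/bar.

Block E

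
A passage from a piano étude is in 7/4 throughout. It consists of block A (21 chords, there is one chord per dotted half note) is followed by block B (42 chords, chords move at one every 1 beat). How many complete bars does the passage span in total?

A: 21 × 3 = 63 beats = 9 bars.
B: 42 × 1 = 42 beats = 6 bars.
Total: 9 + 6 = 15 bars.

15 bars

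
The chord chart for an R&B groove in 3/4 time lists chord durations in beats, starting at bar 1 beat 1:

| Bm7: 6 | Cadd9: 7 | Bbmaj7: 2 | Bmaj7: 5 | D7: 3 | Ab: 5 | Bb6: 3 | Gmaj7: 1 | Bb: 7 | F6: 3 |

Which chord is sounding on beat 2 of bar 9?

Beat 2 of bar 9 is beat (9−1)×3 + 2 = 26 overall.
Running totals: Bm7 ends at 6, Cadd9 ends at 13, Bbmaj7 ends at 15, Bmaj7 ends at 20, D7 ends at 23, Ab ends at 28.
Beat 26 falls within Ab.

Ab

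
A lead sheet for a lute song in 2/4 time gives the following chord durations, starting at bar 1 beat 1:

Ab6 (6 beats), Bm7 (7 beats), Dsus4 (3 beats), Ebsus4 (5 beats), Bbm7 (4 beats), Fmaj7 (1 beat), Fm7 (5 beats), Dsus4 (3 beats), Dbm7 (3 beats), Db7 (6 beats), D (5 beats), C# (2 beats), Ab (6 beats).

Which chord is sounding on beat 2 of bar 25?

C#

Beat 2 of bar 25 is beat (25−1)×2 + 2 = 50 overall.
Running totals: Ab6 ends at 6, Bm7 ends at 13, Dsus4 ends at 16, Ebsus4 ends at 21, Bbm7 ends at 25, Fmaj7 ends at 26, Fm7 ends at 31, Dsus4 ends at 34, Dbm7 ends at 37, Db7 ends at 43, D ends at 48, C# ends at 50.
Beat 50 falls within C#.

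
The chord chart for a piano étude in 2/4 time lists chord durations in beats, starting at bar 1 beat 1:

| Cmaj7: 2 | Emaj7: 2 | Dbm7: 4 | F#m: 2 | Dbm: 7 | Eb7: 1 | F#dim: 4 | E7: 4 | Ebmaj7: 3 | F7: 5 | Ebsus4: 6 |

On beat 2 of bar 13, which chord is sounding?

Beat 2 of bar 13 is beat (13−1)×2 + 2 = 26 overall.
Running totals: Cmaj7 ends at 2, Emaj7 ends at 4, Dbm7 ends at 8, F#m ends at 10, Dbm ends at 17, Eb7 ends at 18, F#dim ends at 22, E7 ends at 26.
Beat 26 falls within E7.

E7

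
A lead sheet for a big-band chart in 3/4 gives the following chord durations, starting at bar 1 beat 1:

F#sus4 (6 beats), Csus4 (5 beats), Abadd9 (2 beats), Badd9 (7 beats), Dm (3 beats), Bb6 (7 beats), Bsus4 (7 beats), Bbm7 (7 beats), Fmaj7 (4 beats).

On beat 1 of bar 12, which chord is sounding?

Beat 1 of bar 12 is beat (12−1)×3 + 1 = 34 overall.
Running totals: F#sus4 ends at 6, Csus4 ends at 11, Abadd9 ends at 13, Badd9 ends at 20, Dm ends at 23, Bb6 ends at 30, Bsus4 ends at 37.
Beat 34 falls within Bsus4.

Bsus4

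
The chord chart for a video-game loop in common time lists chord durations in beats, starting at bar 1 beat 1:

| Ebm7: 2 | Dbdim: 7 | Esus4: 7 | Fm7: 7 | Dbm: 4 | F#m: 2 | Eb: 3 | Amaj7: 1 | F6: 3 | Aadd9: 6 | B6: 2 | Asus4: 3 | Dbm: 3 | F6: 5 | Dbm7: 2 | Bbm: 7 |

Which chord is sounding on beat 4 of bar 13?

F6

Beat 4 of bar 13 is beat (13−1)×4 + 4 = 52 overall.
Running totals: Ebm7 ends at 2, Dbdim ends at 9, Esus4 ends at 16, Fm7 ends at 23, Dbm ends at 27, F#m ends at 29, Eb ends at 32, Amaj7 ends at 33, F6 ends at 36, Aadd9 ends at 42, B6 ends at 44, Asus4 ends at 47, Dbm ends at 50, F6 ends at 55.
Beat 52 falls within F6.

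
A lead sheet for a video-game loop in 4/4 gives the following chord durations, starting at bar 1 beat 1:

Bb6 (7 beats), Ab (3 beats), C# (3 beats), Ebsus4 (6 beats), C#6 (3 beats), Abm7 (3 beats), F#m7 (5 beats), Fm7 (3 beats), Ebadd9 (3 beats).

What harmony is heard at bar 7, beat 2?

F#m7

Beat 2 of bar 7 is beat (7−1)×4 + 2 = 26 overall.
Running totals: Bb6 ends at 7, Ab ends at 10, C# ends at 13, Ebsus4 ends at 19, C#6 ends at 22, Abm7 ends at 25, F#m7 ends at 30.
Beat 26 falls within F#m7.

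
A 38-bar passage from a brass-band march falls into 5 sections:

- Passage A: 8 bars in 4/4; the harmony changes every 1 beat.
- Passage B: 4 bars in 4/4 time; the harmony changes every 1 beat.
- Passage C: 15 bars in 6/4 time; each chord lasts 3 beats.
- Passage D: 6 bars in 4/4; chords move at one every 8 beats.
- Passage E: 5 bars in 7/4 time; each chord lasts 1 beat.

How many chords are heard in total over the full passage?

A: 8 bars × 4 beats = 32 beats; 1 beat/chord → 32 chords.
B: 4 bars × 4 beats = 16 beats; 1 beat/chord → 16 chords.
C: 15 bars × 6 beats = 90 beats; 3 beats/chord → 30 chords.
D: 6 bars × 4 beats = 24 beats; 8 beats/chord → 3 chords.
E: 5 bars × 7 beats = 35 beats; 1 beat/chord → 35 chords.
Total: 32 + 16 + 30 + 3 + 35 = 116.

116 chords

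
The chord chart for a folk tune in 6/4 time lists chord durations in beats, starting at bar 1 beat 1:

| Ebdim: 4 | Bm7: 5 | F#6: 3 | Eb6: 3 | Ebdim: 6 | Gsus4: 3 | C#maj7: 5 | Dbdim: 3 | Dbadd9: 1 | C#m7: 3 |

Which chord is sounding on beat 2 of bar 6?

Beat 2 of bar 6 is beat (6−1)×6 + 2 = 32 overall.
Running totals: Ebdim ends at 4, Bm7 ends at 9, F#6 ends at 12, Eb6 ends at 15, Ebdim ends at 21, Gsus4 ends at 24, C#maj7 ends at 29, Dbdim ends at 32.
Beat 32 falls within Dbdim.

Dbdim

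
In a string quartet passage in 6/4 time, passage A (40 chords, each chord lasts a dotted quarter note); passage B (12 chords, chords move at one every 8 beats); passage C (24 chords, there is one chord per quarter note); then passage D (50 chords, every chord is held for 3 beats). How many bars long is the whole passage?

55 bars

A: 40 × 1.5 = 60 beats = 10 bars.
B: 12 × 8 = 96 beats = 16 bars.
C: 24 × 1 = 24 beats = 4 bars.
D: 50 × 3 = 150 beats = 25 bars.
Total: 10 + 16 + 4 + 25 = 55 bars.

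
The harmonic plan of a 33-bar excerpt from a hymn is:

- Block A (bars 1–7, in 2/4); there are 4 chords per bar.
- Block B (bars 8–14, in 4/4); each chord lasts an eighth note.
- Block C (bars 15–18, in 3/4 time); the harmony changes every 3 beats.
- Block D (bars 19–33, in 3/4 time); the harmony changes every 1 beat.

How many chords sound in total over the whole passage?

133 chords

A has 14 beats and chords last 0.5 each, so 28 chords.
B has 28 beats and chords last 0.5 each, so 56 chords.
C has 12 beats and chords last 3 each, so 4 chords.
D has 45 beats and chords last 1 each, so 45 chords.
Total: 28 + 56 + 4 + 45 = 133.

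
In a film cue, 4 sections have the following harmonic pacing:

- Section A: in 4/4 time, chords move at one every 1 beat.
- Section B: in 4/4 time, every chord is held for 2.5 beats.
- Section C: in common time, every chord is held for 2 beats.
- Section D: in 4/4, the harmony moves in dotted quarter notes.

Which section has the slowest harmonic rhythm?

A: 4 beats/bar ÷ 1 beat/chord = 4 chords/bar.
B: 4 beats/bar ÷ 2.5 beats/chord = 1.6 chords/bar.
C: 4 beats/bar ÷ 2 beats/chord = 2 chords/bar.
D: 4 beats/bar ÷ 1.5 beats/chord = 8/3 chords/bar.
Slowest is B at 1.6 chords/bar.

Section B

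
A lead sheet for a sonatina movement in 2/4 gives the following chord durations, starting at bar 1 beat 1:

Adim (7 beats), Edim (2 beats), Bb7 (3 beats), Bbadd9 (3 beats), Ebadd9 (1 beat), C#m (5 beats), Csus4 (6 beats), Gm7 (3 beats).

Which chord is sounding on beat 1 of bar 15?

Beat 1 of bar 15 is beat (15−1)×2 + 1 = 29 overall.
Running totals: Adim ends at 7, Edim ends at 9, Bb7 ends at 12, Bbadd9 ends at 15, Ebadd9 ends at 16, C#m ends at 21, Csus4 ends at 27, Gm7 ends at 30.
Beat 29 falls within Gm7.

Gm7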